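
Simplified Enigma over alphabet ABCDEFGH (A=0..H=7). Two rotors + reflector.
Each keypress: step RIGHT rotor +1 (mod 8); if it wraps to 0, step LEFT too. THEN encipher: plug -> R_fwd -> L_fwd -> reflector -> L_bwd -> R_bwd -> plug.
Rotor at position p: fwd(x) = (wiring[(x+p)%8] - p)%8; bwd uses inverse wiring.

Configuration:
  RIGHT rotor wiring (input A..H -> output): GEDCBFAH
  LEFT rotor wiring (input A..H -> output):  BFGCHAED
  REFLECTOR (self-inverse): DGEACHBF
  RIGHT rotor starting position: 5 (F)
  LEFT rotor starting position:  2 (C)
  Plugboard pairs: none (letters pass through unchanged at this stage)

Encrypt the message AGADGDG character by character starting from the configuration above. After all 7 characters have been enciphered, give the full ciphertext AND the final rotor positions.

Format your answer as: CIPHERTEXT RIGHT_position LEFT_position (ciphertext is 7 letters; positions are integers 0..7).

Char 1 ('A'): step: R->6, L=2; A->plug->A->R->C->L->F->refl->H->L'->G->R'->D->plug->D
Char 2 ('G'): step: R->7, L=2; G->plug->G->R->G->L->H->refl->F->L'->C->R'->F->plug->F
Char 3 ('A'): step: R->0, L->3 (L advanced); A->plug->A->R->G->L->C->refl->E->L'->B->R'->E->plug->E
Char 4 ('D'): step: R->1, L=3; D->plug->D->R->A->L->H->refl->F->L'->C->R'->B->plug->B
Char 5 ('G'): step: R->2, L=3; G->plug->G->R->E->L->A->refl->D->L'->H->R'->C->plug->C
Char 6 ('D'): step: R->3, L=3; D->plug->D->R->F->L->G->refl->B->L'->D->R'->F->plug->F
Char 7 ('G'): step: R->4, L=3; G->plug->G->R->H->L->D->refl->A->L'->E->R'->C->plug->C
Final: ciphertext=DFEBCFC, RIGHT=4, LEFT=3

Answer: DFEBCFC 4 3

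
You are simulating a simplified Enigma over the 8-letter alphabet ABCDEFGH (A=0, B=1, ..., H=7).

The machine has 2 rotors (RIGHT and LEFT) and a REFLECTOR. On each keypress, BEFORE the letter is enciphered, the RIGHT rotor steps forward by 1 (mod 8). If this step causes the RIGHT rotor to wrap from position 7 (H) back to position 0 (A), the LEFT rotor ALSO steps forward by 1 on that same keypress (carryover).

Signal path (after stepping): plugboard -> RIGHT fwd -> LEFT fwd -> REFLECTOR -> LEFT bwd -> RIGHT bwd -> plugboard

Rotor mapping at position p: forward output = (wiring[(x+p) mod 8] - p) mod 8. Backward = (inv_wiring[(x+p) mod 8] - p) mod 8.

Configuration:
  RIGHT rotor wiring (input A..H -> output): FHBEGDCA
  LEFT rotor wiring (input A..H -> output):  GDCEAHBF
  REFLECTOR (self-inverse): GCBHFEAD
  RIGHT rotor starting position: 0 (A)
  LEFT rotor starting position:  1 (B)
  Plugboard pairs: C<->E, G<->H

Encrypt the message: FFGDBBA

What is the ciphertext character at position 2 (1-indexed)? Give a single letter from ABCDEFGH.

Char 1 ('F'): step: R->1, L=1; F->plug->F->R->B->L->B->refl->C->L'->A->R'->B->plug->B
Char 2 ('F'): step: R->2, L=1; F->plug->F->R->G->L->E->refl->F->L'->H->R'->A->plug->A

A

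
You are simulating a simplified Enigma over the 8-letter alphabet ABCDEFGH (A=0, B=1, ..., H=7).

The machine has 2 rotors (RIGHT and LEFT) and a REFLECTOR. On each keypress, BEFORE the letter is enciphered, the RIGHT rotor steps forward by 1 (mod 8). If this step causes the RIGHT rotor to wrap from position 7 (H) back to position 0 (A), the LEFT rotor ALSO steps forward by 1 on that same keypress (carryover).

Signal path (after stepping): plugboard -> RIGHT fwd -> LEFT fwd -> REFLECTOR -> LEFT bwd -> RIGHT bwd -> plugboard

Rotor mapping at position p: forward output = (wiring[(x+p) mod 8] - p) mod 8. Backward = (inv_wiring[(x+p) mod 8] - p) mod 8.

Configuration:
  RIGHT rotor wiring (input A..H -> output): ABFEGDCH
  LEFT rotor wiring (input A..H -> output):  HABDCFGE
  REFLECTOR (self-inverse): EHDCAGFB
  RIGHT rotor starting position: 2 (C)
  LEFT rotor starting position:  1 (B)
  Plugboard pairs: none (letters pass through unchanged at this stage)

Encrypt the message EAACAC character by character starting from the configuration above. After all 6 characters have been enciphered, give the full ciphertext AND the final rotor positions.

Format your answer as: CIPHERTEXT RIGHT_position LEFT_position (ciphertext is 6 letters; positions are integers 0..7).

Char 1 ('E'): step: R->3, L=1; E->plug->E->R->E->L->E->refl->A->L'->B->R'->A->plug->A
Char 2 ('A'): step: R->4, L=1; A->plug->A->R->C->L->C->refl->D->L'->G->R'->C->plug->C
Char 3 ('A'): step: R->5, L=1; A->plug->A->R->G->L->D->refl->C->L'->C->R'->C->plug->C
Char 4 ('C'): step: R->6, L=1; C->plug->C->R->C->L->C->refl->D->L'->G->R'->F->plug->F
Char 5 ('A'): step: R->7, L=1; A->plug->A->R->A->L->H->refl->B->L'->D->R'->H->plug->H
Char 6 ('C'): step: R->0, L->2 (L advanced); C->plug->C->R->F->L->C->refl->D->L'->D->R'->F->plug->F
Final: ciphertext=ACCFHF, RIGHT=0, LEFT=2

Answer: ACCFHF 0 2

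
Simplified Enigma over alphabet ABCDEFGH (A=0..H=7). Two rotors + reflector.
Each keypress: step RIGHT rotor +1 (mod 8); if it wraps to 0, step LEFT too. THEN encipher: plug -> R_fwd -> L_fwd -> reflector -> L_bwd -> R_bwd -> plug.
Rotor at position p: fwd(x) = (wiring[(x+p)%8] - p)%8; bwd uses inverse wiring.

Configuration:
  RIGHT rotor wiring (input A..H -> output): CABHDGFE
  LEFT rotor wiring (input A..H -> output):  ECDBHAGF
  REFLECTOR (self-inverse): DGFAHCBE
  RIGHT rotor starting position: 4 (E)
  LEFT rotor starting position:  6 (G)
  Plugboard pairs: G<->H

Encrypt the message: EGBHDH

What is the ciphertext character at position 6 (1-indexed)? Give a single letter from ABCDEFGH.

Char 1 ('E'): step: R->5, L=6; E->plug->E->R->D->L->E->refl->H->L'->B->R'->A->plug->A
Char 2 ('G'): step: R->6, L=6; G->plug->H->R->A->L->A->refl->D->L'->F->R'->G->plug->H
Char 3 ('B'): step: R->7, L=6; B->plug->B->R->D->L->E->refl->H->L'->B->R'->C->plug->C
Char 4 ('H'): step: R->0, L->7 (L advanced); H->plug->G->R->F->L->A->refl->D->L'->C->R'->A->plug->A
Char 5 ('D'): step: R->1, L=7; D->plug->D->R->C->L->D->refl->A->L'->F->R'->E->plug->E
Char 6 ('H'): step: R->2, L=7; H->plug->G->R->A->L->G->refl->B->L'->G->R'->H->plug->G

G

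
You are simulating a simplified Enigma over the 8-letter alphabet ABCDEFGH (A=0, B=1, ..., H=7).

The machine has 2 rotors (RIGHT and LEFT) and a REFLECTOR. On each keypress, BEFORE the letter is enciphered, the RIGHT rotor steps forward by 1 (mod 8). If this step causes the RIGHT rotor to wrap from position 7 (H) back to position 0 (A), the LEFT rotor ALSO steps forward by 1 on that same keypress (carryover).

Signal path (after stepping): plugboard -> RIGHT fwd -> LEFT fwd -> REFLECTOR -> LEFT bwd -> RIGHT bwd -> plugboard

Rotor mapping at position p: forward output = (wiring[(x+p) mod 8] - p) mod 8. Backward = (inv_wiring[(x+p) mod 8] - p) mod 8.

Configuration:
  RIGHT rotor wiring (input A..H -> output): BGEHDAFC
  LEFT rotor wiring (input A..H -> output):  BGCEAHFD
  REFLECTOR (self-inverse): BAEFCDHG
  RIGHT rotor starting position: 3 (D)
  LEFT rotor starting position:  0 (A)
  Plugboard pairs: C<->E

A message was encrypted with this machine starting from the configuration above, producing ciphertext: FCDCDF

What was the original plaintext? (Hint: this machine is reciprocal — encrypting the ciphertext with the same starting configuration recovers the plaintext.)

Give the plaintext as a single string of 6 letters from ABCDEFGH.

Answer: HEBFAB

Derivation:
Char 1 ('F'): step: R->4, L=0; F->plug->F->R->C->L->C->refl->E->L'->D->R'->H->plug->H
Char 2 ('C'): step: R->5, L=0; C->plug->E->R->B->L->G->refl->H->L'->F->R'->C->plug->E
Char 3 ('D'): step: R->6, L=0; D->plug->D->R->A->L->B->refl->A->L'->E->R'->B->plug->B
Char 4 ('C'): step: R->7, L=0; C->plug->E->R->A->L->B->refl->A->L'->E->R'->F->plug->F
Char 5 ('D'): step: R->0, L->1 (L advanced); D->plug->D->R->H->L->A->refl->B->L'->B->R'->A->plug->A
Char 6 ('F'): step: R->1, L=1; F->plug->F->R->E->L->G->refl->H->L'->D->R'->B->plug->B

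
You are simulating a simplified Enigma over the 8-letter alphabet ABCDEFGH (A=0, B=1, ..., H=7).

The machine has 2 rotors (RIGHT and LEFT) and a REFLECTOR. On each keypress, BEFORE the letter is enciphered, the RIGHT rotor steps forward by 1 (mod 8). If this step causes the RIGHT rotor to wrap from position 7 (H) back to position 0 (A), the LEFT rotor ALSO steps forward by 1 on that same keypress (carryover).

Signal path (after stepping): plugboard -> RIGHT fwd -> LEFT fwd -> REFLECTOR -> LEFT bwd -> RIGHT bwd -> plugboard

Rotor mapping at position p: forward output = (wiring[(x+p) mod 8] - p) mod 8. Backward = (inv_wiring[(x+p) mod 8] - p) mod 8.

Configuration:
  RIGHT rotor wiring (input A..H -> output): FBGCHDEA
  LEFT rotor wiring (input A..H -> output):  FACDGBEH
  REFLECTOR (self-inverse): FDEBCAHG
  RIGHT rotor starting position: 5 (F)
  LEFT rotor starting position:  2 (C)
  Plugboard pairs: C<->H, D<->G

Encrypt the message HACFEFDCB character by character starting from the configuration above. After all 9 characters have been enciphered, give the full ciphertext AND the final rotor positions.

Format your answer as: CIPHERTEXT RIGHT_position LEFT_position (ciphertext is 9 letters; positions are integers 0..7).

Answer: GBHHCABBH 6 3

Derivation:
Char 1 ('H'): step: R->6, L=2; H->plug->C->R->H->L->G->refl->H->L'->D->R'->D->plug->G
Char 2 ('A'): step: R->7, L=2; A->plug->A->R->B->L->B->refl->D->L'->G->R'->B->plug->B
Char 3 ('C'): step: R->0, L->3 (L advanced); C->plug->H->R->A->L->A->refl->F->L'->G->R'->C->plug->H
Char 4 ('F'): step: R->1, L=3; F->plug->F->R->D->L->B->refl->D->L'->B->R'->C->plug->H
Char 5 ('E'): step: R->2, L=3; E->plug->E->R->C->L->G->refl->H->L'->H->R'->H->plug->C
Char 6 ('F'): step: R->3, L=3; F->plug->F->R->C->L->G->refl->H->L'->H->R'->A->plug->A
Char 7 ('D'): step: R->4, L=3; D->plug->G->R->C->L->G->refl->H->L'->H->R'->B->plug->B
Char 8 ('C'): step: R->5, L=3; C->plug->H->R->C->L->G->refl->H->L'->H->R'->B->plug->B
Char 9 ('B'): step: R->6, L=3; B->plug->B->R->C->L->G->refl->H->L'->H->R'->C->plug->H
Final: ciphertext=GBHHCABBH, RIGHT=6, LEFT=3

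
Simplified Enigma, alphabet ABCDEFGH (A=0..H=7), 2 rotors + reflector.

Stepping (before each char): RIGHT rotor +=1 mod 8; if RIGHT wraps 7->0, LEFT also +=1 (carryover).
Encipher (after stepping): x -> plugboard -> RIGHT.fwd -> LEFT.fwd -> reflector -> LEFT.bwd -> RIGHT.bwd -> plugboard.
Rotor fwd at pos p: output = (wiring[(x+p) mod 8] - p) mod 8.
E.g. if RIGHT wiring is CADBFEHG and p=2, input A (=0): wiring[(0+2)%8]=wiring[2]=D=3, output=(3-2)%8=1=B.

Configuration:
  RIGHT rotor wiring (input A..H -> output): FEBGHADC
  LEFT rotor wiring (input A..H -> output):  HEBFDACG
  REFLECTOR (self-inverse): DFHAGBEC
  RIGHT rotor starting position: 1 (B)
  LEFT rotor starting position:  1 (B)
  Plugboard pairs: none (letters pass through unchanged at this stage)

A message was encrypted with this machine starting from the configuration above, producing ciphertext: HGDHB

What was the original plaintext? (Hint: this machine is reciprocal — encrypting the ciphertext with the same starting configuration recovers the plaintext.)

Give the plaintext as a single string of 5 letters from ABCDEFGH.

Answer: ADGEE

Derivation:
Char 1 ('H'): step: R->2, L=1; H->plug->H->R->C->L->E->refl->G->L'->H->R'->A->plug->A
Char 2 ('G'): step: R->3, L=1; G->plug->G->R->B->L->A->refl->D->L'->A->R'->D->plug->D
Char 3 ('D'): step: R->4, L=1; D->plug->D->R->G->L->F->refl->B->L'->F->R'->G->plug->G
Char 4 ('H'): step: R->5, L=1; H->plug->H->R->C->L->E->refl->G->L'->H->R'->E->plug->E
Char 5 ('B'): step: R->6, L=1; B->plug->B->R->E->L->H->refl->C->L'->D->R'->E->plug->E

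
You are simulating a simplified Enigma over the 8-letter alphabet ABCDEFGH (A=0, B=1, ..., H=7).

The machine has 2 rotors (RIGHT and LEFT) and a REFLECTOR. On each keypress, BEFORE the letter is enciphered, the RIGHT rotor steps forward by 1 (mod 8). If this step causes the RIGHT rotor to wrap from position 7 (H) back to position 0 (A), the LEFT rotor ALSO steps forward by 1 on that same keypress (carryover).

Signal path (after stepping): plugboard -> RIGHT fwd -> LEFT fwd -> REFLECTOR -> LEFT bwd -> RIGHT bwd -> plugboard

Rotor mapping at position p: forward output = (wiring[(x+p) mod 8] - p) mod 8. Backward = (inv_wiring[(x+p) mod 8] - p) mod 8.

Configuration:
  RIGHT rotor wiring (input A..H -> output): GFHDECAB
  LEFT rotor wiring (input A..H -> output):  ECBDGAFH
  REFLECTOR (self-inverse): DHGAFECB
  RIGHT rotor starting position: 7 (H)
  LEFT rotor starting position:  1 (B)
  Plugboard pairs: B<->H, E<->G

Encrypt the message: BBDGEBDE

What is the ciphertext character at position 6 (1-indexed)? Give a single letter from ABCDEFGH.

Char 1 ('B'): step: R->0, L->2 (L advanced); B->plug->H->R->B->L->B->refl->H->L'->A->R'->G->plug->E
Char 2 ('B'): step: R->1, L=2; B->plug->H->R->F->L->F->refl->E->L'->C->R'->C->plug->C
Char 3 ('D'): step: R->2, L=2; D->plug->D->R->A->L->H->refl->B->L'->B->R'->B->plug->H
Char 4 ('G'): step: R->3, L=2; G->plug->E->R->G->L->C->refl->G->L'->D->R'->F->plug->F
Char 5 ('E'): step: R->4, L=2; E->plug->G->R->D->L->G->refl->C->L'->G->R'->B->plug->H
Char 6 ('B'): step: R->5, L=2; B->plug->H->R->H->L->A->refl->D->L'->E->R'->C->plug->C

C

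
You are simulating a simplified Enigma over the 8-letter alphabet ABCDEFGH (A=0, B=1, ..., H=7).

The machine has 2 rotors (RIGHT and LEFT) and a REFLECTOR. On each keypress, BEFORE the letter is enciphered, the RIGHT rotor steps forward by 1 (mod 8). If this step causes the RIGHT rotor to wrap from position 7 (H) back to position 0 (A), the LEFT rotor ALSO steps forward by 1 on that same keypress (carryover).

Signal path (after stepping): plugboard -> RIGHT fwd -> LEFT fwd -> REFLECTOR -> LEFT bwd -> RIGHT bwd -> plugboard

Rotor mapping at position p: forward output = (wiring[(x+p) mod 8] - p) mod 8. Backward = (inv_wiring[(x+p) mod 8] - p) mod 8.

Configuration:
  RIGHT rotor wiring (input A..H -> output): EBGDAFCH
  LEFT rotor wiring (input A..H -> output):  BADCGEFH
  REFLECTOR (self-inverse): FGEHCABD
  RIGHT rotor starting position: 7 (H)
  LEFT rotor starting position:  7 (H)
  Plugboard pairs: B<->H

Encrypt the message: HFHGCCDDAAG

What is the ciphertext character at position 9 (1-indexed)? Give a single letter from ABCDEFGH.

Char 1 ('H'): step: R->0, L->0 (L advanced); H->plug->B->R->B->L->A->refl->F->L'->G->R'->C->plug->C
Char 2 ('F'): step: R->1, L=0; F->plug->F->R->B->L->A->refl->F->L'->G->R'->G->plug->G
Char 3 ('H'): step: R->2, L=0; H->plug->B->R->B->L->A->refl->F->L'->G->R'->C->plug->C
Char 4 ('G'): step: R->3, L=0; G->plug->G->R->G->L->F->refl->A->L'->B->R'->F->plug->F
Char 5 ('C'): step: R->4, L=0; C->plug->C->R->G->L->F->refl->A->L'->B->R'->B->plug->H
Char 6 ('C'): step: R->5, L=0; C->plug->C->R->C->L->D->refl->H->L'->H->R'->D->plug->D
Char 7 ('D'): step: R->6, L=0; D->plug->D->R->D->L->C->refl->E->L'->F->R'->F->plug->F
Char 8 ('D'): step: R->7, L=0; D->plug->D->R->H->L->H->refl->D->L'->C->R'->C->plug->C
Char 9 ('A'): step: R->0, L->1 (L advanced); A->plug->A->R->E->L->D->refl->H->L'->A->R'->E->plug->E

E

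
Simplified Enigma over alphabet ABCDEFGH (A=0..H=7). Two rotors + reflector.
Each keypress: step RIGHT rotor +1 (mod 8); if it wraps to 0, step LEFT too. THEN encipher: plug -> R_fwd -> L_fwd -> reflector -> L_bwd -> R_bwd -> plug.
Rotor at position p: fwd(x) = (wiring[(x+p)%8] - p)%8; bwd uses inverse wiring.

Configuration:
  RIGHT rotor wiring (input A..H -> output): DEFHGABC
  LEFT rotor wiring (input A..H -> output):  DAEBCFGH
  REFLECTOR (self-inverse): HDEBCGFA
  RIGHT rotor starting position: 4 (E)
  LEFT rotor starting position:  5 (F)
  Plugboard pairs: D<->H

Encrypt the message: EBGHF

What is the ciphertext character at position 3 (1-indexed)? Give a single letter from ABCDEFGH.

Char 1 ('E'): step: R->5, L=5; E->plug->E->R->H->L->F->refl->G->L'->D->R'->A->plug->A
Char 2 ('B'): step: R->6, L=5; B->plug->B->R->E->L->D->refl->B->L'->B->R'->F->plug->F
Char 3 ('G'): step: R->7, L=5; G->plug->G->R->B->L->B->refl->D->L'->E->R'->B->plug->B

B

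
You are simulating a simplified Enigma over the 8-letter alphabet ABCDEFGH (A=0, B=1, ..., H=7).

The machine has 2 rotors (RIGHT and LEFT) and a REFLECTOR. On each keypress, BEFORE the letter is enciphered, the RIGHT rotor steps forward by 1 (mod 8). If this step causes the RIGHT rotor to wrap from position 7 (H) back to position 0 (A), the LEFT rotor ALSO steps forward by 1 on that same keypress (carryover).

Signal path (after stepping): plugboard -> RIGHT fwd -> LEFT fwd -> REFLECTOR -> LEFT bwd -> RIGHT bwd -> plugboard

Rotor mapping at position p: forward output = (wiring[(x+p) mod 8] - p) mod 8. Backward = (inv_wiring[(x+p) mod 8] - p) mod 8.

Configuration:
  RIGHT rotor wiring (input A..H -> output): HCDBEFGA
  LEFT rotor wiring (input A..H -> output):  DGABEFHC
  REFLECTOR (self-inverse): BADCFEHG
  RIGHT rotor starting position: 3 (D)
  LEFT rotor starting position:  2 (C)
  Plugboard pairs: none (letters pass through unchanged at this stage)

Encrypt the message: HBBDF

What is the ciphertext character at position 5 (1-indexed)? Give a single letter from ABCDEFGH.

Char 1 ('H'): step: R->4, L=2; H->plug->H->R->F->L->A->refl->B->L'->G->R'->F->plug->F
Char 2 ('B'): step: R->5, L=2; B->plug->B->R->B->L->H->refl->G->L'->A->R'->A->plug->A
Char 3 ('B'): step: R->6, L=2; B->plug->B->R->C->L->C->refl->D->L'->D->R'->F->plug->F
Char 4 ('D'): step: R->7, L=2; D->plug->D->R->E->L->F->refl->E->L'->H->R'->H->plug->H
Char 5 ('F'): step: R->0, L->3 (L advanced); F->plug->F->R->F->L->A->refl->B->L'->B->R'->D->plug->D

D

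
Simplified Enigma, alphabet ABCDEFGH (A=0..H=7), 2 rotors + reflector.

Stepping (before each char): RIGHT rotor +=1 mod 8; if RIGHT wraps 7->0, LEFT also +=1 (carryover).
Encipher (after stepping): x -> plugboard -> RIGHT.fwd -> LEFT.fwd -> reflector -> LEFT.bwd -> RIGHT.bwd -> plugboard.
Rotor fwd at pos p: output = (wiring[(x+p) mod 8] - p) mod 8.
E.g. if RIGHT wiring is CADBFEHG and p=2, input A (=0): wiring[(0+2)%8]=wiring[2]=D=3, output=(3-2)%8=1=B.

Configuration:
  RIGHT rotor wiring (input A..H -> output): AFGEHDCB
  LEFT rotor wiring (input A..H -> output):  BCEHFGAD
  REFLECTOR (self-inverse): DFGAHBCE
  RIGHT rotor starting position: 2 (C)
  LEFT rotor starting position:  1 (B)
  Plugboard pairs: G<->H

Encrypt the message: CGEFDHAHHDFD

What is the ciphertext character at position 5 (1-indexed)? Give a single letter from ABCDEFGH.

Char 1 ('C'): step: R->3, L=1; C->plug->C->R->A->L->B->refl->F->L'->E->R'->B->plug->B
Char 2 ('G'): step: R->4, L=1; G->plug->H->R->A->L->B->refl->F->L'->E->R'->E->plug->E
Char 3 ('E'): step: R->5, L=1; E->plug->E->R->A->L->B->refl->F->L'->E->R'->C->plug->C
Char 4 ('F'): step: R->6, L=1; F->plug->F->R->G->L->C->refl->G->L'->C->R'->C->plug->C
Char 5 ('D'): step: R->7, L=1; D->plug->D->R->H->L->A->refl->D->L'->B->R'->B->plug->B

B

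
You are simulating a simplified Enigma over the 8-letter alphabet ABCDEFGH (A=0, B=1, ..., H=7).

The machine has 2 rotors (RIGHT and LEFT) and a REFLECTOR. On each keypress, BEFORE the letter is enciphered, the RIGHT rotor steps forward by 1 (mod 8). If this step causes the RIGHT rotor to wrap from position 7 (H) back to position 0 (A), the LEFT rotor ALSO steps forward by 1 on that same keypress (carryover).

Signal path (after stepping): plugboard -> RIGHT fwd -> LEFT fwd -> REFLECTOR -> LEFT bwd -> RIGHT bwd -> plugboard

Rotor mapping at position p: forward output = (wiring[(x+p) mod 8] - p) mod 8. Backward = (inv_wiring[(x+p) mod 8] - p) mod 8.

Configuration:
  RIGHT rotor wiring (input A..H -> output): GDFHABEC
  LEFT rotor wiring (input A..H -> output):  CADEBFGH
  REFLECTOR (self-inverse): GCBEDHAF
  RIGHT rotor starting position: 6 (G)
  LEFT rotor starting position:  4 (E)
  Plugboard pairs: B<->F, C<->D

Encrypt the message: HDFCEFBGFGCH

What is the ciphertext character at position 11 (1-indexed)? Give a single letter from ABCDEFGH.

Char 1 ('H'): step: R->7, L=4; H->plug->H->R->F->L->E->refl->D->L'->D->R'->A->plug->A
Char 2 ('D'): step: R->0, L->5 (L advanced); D->plug->C->R->F->L->G->refl->A->L'->A->R'->E->plug->E
Char 3 ('F'): step: R->1, L=5; F->plug->B->R->E->L->D->refl->E->L'->H->R'->D->plug->C
Char 4 ('C'): step: R->2, L=5; C->plug->D->R->H->L->E->refl->D->L'->E->R'->G->plug->G
Char 5 ('E'): step: R->3, L=5; E->plug->E->R->H->L->E->refl->D->L'->E->R'->A->plug->A
Char 6 ('F'): step: R->4, L=5; F->plug->B->R->F->L->G->refl->A->L'->A->R'->C->plug->D
Char 7 ('B'): step: R->5, L=5; B->plug->F->R->A->L->A->refl->G->L'->F->R'->C->plug->D
Char 8 ('G'): step: R->6, L=5; G->plug->G->R->C->L->C->refl->B->L'->B->R'->F->plug->B
Char 9 ('F'): step: R->7, L=5; F->plug->B->R->H->L->E->refl->D->L'->E->R'->C->plug->D
Char 10 ('G'): step: R->0, L->6 (L advanced); G->plug->G->R->E->L->F->refl->H->L'->H->R'->D->plug->C
Char 11 ('C'): step: R->1, L=6; C->plug->D->R->H->L->H->refl->F->L'->E->R'->B->plug->F

F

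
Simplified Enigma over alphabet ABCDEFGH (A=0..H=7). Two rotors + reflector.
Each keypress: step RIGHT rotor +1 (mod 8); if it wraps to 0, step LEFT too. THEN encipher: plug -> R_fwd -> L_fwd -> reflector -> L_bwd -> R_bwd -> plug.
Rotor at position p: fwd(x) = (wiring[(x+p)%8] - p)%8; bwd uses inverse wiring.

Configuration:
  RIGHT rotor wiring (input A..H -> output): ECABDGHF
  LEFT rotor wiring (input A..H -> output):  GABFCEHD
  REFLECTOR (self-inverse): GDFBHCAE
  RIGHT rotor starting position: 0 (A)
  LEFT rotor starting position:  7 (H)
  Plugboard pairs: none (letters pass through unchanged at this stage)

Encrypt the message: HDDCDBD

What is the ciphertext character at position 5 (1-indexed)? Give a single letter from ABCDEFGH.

Char 1 ('H'): step: R->1, L=7; H->plug->H->R->D->L->C->refl->F->L'->G->R'->F->plug->F
Char 2 ('D'): step: R->2, L=7; D->plug->D->R->E->L->G->refl->A->L'->H->R'->B->plug->B
Char 3 ('D'): step: R->3, L=7; D->plug->D->R->E->L->G->refl->A->L'->H->R'->G->plug->G
Char 4 ('C'): step: R->4, L=7; C->plug->C->R->D->L->C->refl->F->L'->G->R'->F->plug->F
Char 5 ('D'): step: R->5, L=7; D->plug->D->R->H->L->A->refl->G->L'->E->R'->G->plug->G

G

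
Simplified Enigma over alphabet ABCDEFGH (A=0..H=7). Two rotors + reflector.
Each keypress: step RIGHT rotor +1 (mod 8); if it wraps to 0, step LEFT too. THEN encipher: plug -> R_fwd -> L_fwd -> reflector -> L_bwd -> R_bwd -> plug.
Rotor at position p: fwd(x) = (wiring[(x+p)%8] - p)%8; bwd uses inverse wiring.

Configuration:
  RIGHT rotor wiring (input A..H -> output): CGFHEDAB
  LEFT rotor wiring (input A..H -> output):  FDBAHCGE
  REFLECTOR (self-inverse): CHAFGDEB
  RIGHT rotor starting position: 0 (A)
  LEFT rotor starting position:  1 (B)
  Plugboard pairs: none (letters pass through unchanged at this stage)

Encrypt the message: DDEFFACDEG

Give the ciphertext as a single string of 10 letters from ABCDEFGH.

Answer: FGDCECBGCF

Derivation:
Char 1 ('D'): step: R->1, L=1; D->plug->D->R->D->L->G->refl->E->L'->H->R'->F->plug->F
Char 2 ('D'): step: R->2, L=1; D->plug->D->R->B->L->A->refl->C->L'->A->R'->G->plug->G
Char 3 ('E'): step: R->3, L=1; E->plug->E->R->G->L->D->refl->F->L'->F->R'->D->plug->D
Char 4 ('F'): step: R->4, L=1; F->plug->F->R->C->L->H->refl->B->L'->E->R'->C->plug->C
Char 5 ('F'): step: R->5, L=1; F->plug->F->R->A->L->C->refl->A->L'->B->R'->E->plug->E
Char 6 ('A'): step: R->6, L=1; A->plug->A->R->C->L->H->refl->B->L'->E->R'->C->plug->C
Char 7 ('C'): step: R->7, L=1; C->plug->C->R->H->L->E->refl->G->L'->D->R'->B->plug->B
Char 8 ('D'): step: R->0, L->2 (L advanced); D->plug->D->R->H->L->B->refl->H->L'->A->R'->G->plug->G
Char 9 ('E'): step: R->1, L=2; E->plug->E->R->C->L->F->refl->D->L'->G->R'->C->plug->C
Char 10 ('G'): step: R->2, L=2; G->plug->G->R->A->L->H->refl->B->L'->H->R'->F->plug->F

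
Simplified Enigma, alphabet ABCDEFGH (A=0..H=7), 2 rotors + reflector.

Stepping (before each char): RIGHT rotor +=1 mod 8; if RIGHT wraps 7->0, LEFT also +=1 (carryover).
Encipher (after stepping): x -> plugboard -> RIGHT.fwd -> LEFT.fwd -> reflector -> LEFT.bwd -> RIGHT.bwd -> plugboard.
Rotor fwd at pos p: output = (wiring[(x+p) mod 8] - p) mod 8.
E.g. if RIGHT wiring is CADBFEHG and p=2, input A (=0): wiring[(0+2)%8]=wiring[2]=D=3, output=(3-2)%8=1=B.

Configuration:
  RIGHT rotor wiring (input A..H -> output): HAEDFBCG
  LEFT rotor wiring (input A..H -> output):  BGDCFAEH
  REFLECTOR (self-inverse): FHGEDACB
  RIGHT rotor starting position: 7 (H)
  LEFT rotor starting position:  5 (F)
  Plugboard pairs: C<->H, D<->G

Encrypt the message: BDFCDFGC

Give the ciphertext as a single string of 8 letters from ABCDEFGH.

Char 1 ('B'): step: R->0, L->6 (L advanced); B->plug->B->R->A->L->G->refl->C->L'->H->R'->A->plug->A
Char 2 ('D'): step: R->1, L=6; D->plug->G->R->F->L->E->refl->D->L'->C->R'->C->plug->H
Char 3 ('F'): step: R->2, L=6; F->plug->F->R->E->L->F->refl->A->L'->D->R'->C->plug->H
Char 4 ('C'): step: R->3, L=6; C->plug->H->R->B->L->B->refl->H->L'->G->R'->C->plug->H
Char 5 ('D'): step: R->4, L=6; D->plug->G->R->A->L->G->refl->C->L'->H->R'->H->plug->C
Char 6 ('F'): step: R->5, L=6; F->plug->F->R->H->L->C->refl->G->L'->A->R'->H->plug->C
Char 7 ('G'): step: R->6, L=6; G->plug->D->R->C->L->D->refl->E->L'->F->R'->F->plug->F
Char 8 ('C'): step: R->7, L=6; C->plug->H->R->D->L->A->refl->F->L'->E->R'->E->plug->E

Answer: AHHHCCFE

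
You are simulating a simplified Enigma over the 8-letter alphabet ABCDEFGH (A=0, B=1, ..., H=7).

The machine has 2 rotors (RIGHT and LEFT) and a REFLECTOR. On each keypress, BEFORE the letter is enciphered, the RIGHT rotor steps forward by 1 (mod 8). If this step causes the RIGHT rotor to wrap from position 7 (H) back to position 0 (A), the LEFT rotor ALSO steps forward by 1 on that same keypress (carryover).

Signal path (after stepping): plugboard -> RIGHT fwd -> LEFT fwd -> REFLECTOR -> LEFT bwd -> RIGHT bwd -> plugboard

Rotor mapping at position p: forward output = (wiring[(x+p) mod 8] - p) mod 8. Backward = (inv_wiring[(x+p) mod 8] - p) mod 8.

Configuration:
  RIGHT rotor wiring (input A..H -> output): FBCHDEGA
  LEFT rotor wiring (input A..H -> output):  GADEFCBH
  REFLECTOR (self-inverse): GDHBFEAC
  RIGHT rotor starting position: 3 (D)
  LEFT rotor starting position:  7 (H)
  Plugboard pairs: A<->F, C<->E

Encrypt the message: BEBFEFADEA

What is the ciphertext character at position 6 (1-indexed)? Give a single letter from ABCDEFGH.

Char 1 ('B'): step: R->4, L=7; B->plug->B->R->A->L->A->refl->G->L'->F->R'->F->plug->A
Char 2 ('E'): step: R->5, L=7; E->plug->C->R->D->L->E->refl->F->L'->E->R'->E->plug->C
Char 3 ('B'): step: R->6, L=7; B->plug->B->R->C->L->B->refl->D->L'->G->R'->H->plug->H
Char 4 ('F'): step: R->7, L=7; F->plug->A->R->B->L->H->refl->C->L'->H->R'->H->plug->H
Char 5 ('E'): step: R->0, L->0 (L advanced); E->plug->C->R->C->L->D->refl->B->L'->G->R'->G->plug->G
Char 6 ('F'): step: R->1, L=0; F->plug->A->R->A->L->G->refl->A->L'->B->R'->B->plug->B

B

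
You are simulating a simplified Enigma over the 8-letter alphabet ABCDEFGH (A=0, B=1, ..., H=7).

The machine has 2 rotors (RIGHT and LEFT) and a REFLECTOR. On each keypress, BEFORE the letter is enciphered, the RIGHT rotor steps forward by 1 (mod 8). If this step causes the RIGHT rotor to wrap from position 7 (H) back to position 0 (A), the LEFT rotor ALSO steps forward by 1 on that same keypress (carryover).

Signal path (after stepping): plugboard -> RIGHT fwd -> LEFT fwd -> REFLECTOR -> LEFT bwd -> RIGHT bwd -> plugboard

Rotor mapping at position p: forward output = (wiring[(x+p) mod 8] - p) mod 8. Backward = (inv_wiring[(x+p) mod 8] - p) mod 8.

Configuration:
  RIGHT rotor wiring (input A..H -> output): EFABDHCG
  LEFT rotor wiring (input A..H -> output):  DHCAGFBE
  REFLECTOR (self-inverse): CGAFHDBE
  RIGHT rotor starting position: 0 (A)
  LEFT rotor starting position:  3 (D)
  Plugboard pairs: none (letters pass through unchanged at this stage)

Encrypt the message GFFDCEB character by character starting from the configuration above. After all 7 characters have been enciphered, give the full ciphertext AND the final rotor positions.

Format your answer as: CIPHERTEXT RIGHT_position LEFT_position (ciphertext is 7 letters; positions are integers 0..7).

Char 1 ('G'): step: R->1, L=3; G->plug->G->R->F->L->A->refl->C->L'->C->R'->D->plug->D
Char 2 ('F'): step: R->2, L=3; F->plug->F->R->E->L->B->refl->G->L'->D->R'->H->plug->H
Char 3 ('F'): step: R->3, L=3; F->plug->F->R->B->L->D->refl->F->L'->A->R'->B->plug->B
Char 4 ('D'): step: R->4, L=3; D->plug->D->R->C->L->C->refl->A->L'->F->R'->H->plug->H
Char 5 ('C'): step: R->5, L=3; C->plug->C->R->B->L->D->refl->F->L'->A->R'->E->plug->E
Char 6 ('E'): step: R->6, L=3; E->plug->E->R->C->L->C->refl->A->L'->F->R'->G->plug->G
Char 7 ('B'): step: R->7, L=3; B->plug->B->R->F->L->A->refl->C->L'->C->R'->E->plug->E
Final: ciphertext=DHBHEGE, RIGHT=7, LEFT=3

Answer: DHBHEGE 7 3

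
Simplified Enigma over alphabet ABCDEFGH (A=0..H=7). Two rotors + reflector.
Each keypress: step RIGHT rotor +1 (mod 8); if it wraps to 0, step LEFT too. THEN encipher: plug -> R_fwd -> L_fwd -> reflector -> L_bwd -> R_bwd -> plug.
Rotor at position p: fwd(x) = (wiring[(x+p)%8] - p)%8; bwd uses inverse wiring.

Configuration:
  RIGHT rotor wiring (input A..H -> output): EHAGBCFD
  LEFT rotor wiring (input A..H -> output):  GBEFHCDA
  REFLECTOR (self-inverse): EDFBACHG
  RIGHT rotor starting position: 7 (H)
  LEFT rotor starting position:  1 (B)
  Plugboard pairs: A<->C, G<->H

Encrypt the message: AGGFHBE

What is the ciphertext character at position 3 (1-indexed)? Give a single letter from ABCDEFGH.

Char 1 ('A'): step: R->0, L->2 (L advanced); A->plug->C->R->A->L->C->refl->F->L'->C->R'->F->plug->F
Char 2 ('G'): step: R->1, L=2; G->plug->H->R->D->L->A->refl->E->L'->G->R'->A->plug->C
Char 3 ('G'): step: R->2, L=2; G->plug->H->R->F->L->G->refl->H->L'->H->R'->C->plug->A

A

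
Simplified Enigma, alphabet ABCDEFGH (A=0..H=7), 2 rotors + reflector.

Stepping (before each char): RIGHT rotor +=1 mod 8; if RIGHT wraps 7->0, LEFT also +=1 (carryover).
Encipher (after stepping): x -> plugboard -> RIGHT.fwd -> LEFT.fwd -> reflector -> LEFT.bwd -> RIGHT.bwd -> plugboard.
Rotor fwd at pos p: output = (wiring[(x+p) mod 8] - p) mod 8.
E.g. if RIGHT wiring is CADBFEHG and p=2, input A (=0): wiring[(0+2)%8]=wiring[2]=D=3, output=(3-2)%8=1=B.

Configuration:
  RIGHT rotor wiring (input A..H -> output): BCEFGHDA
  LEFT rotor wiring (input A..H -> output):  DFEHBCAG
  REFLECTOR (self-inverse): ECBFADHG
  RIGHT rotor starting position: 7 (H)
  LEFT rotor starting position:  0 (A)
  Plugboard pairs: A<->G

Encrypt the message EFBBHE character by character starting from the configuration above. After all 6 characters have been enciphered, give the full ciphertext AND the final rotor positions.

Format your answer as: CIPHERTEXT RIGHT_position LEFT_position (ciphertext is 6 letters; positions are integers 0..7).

Answer: GDHDFG 5 1

Derivation:
Char 1 ('E'): step: R->0, L->1 (L advanced); E->plug->E->R->G->L->F->refl->D->L'->B->R'->A->plug->G
Char 2 ('F'): step: R->1, L=1; F->plug->F->R->C->L->G->refl->H->L'->F->R'->D->plug->D
Char 3 ('B'): step: R->2, L=1; B->plug->B->R->D->L->A->refl->E->L'->A->R'->H->plug->H
Char 4 ('B'): step: R->3, L=1; B->plug->B->R->D->L->A->refl->E->L'->A->R'->D->plug->D
Char 5 ('H'): step: R->4, L=1; H->plug->H->R->B->L->D->refl->F->L'->G->R'->F->plug->F
Char 6 ('E'): step: R->5, L=1; E->plug->E->R->F->L->H->refl->G->L'->C->R'->A->plug->G
Final: ciphertext=GDHDFG, RIGHT=5, LEFT=1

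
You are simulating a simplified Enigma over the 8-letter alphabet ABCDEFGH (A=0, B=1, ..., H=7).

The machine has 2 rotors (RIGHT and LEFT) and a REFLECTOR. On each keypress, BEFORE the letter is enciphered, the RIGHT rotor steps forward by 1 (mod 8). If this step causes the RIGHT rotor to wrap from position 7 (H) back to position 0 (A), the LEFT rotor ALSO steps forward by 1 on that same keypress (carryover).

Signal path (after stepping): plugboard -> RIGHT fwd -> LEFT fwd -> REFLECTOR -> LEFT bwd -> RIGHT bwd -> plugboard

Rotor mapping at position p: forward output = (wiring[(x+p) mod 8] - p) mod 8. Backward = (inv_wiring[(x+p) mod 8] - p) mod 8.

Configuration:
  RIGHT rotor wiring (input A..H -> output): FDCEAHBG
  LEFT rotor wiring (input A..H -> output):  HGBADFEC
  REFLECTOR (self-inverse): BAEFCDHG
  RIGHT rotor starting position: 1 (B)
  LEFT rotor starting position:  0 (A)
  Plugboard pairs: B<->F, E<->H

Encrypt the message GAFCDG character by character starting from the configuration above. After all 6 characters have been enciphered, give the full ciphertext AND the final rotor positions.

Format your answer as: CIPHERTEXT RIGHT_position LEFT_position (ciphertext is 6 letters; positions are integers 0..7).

Answer: FGDDHB 7 0

Derivation:
Char 1 ('G'): step: R->2, L=0; G->plug->G->R->D->L->A->refl->B->L'->C->R'->B->plug->F
Char 2 ('A'): step: R->3, L=0; A->plug->A->R->B->L->G->refl->H->L'->A->R'->G->plug->G
Char 3 ('F'): step: R->4, L=0; F->plug->B->R->D->L->A->refl->B->L'->C->R'->D->plug->D
Char 4 ('C'): step: R->5, L=0; C->plug->C->R->B->L->G->refl->H->L'->A->R'->D->plug->D
Char 5 ('D'): step: R->6, L=0; D->plug->D->R->F->L->F->refl->D->L'->E->R'->E->plug->H
Char 6 ('G'): step: R->7, L=0; G->plug->G->R->A->L->H->refl->G->L'->B->R'->F->plug->B
Final: ciphertext=FGDDHB, RIGHT=7, LEFT=0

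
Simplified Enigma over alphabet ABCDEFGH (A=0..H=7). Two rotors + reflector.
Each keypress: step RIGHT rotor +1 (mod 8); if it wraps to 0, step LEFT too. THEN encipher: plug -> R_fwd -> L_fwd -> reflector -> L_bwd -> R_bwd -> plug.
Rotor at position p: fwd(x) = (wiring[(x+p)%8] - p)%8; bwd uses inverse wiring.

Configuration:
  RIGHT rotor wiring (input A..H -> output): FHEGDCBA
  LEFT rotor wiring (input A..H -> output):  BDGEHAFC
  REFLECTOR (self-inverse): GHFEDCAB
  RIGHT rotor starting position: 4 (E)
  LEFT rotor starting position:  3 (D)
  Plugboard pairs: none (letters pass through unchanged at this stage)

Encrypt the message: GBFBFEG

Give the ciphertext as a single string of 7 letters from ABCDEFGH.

Answer: FACEEGD

Derivation:
Char 1 ('G'): step: R->5, L=3; G->plug->G->R->B->L->E->refl->D->L'->H->R'->F->plug->F
Char 2 ('B'): step: R->6, L=3; B->plug->B->R->C->L->F->refl->C->L'->D->R'->A->plug->A
Char 3 ('F'): step: R->7, L=3; F->plug->F->R->E->L->H->refl->B->L'->A->R'->C->plug->C
Char 4 ('B'): step: R->0, L->4 (L advanced); B->plug->B->R->H->L->A->refl->G->L'->D->R'->E->plug->E
Char 5 ('F'): step: R->1, L=4; F->plug->F->R->A->L->D->refl->E->L'->B->R'->E->plug->E
Char 6 ('E'): step: R->2, L=4; E->plug->E->R->H->L->A->refl->G->L'->D->R'->G->plug->G
Char 7 ('G'): step: R->3, L=4; G->plug->G->R->E->L->F->refl->C->L'->G->R'->D->plug->D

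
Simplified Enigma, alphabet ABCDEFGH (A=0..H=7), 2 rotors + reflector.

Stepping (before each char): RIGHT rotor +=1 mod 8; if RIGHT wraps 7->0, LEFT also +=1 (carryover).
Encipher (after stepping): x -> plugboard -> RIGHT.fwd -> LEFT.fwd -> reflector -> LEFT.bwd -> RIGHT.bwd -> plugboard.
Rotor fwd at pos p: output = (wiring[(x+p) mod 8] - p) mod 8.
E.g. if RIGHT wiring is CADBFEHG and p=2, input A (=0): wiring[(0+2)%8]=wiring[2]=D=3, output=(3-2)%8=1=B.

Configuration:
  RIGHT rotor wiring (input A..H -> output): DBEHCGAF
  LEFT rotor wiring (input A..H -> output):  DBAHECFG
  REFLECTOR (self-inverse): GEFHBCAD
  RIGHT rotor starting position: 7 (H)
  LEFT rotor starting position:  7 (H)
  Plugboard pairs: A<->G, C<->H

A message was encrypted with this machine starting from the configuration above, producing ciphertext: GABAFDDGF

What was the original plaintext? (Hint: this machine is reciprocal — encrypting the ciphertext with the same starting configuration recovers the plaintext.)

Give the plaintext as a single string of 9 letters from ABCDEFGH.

Char 1 ('G'): step: R->0, L->0 (L advanced); G->plug->A->R->D->L->H->refl->D->L'->A->R'->G->plug->A
Char 2 ('A'): step: R->1, L=0; A->plug->G->R->E->L->E->refl->B->L'->B->R'->D->plug->D
Char 3 ('B'): step: R->2, L=0; B->plug->B->R->F->L->C->refl->F->L'->G->R'->E->plug->E
Char 4 ('A'): step: R->3, L=0; A->plug->G->R->G->L->F->refl->C->L'->F->R'->D->plug->D
Char 5 ('F'): step: R->4, L=0; F->plug->F->R->F->L->C->refl->F->L'->G->R'->A->plug->G
Char 6 ('D'): step: R->5, L=0; D->plug->D->R->G->L->F->refl->C->L'->F->R'->H->plug->C
Char 7 ('D'): step: R->6, L=0; D->plug->D->R->D->L->H->refl->D->L'->A->R'->H->plug->C
Char 8 ('G'): step: R->7, L=0; G->plug->A->R->G->L->F->refl->C->L'->F->R'->D->plug->D
Char 9 ('F'): step: R->0, L->1 (L advanced); F->plug->F->R->G->L->F->refl->C->L'->H->R'->D->plug->D

Answer: ADEDGCCDD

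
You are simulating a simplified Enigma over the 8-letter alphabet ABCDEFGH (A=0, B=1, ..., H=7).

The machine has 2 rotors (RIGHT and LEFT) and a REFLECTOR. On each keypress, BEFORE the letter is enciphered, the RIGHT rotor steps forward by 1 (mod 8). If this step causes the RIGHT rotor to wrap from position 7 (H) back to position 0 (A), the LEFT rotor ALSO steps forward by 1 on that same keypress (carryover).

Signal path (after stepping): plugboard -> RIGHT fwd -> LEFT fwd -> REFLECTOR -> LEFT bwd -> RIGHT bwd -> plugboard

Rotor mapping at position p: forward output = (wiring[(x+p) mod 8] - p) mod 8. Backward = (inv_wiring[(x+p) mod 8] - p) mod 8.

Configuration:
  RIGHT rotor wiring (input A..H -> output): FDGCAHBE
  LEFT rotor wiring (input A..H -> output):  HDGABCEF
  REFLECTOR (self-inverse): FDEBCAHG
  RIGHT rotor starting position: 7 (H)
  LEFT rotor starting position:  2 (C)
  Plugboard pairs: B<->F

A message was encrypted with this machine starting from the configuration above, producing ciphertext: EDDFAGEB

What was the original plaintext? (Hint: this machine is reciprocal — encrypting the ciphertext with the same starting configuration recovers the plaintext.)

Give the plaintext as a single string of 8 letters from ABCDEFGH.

Answer: CGACCFFH

Derivation:
Char 1 ('E'): step: R->0, L->3 (L advanced); E->plug->E->R->A->L->F->refl->A->L'->G->R'->C->plug->C
Char 2 ('D'): step: R->1, L=3; D->plug->D->R->H->L->D->refl->B->L'->D->R'->G->plug->G
Char 3 ('D'): step: R->2, L=3; D->plug->D->R->F->L->E->refl->C->L'->E->R'->A->plug->A
Char 4 ('F'): step: R->3, L=3; F->plug->B->R->F->L->E->refl->C->L'->E->R'->C->plug->C
Char 5 ('A'): step: R->4, L=3; A->plug->A->R->E->L->C->refl->E->L'->F->R'->C->plug->C
Char 6 ('G'): step: R->5, L=3; G->plug->G->R->F->L->E->refl->C->L'->E->R'->B->plug->F
Char 7 ('E'): step: R->6, L=3; E->plug->E->R->A->L->F->refl->A->L'->G->R'->B->plug->F
Char 8 ('B'): step: R->7, L=3; B->plug->F->R->B->L->G->refl->H->L'->C->R'->H->plug->H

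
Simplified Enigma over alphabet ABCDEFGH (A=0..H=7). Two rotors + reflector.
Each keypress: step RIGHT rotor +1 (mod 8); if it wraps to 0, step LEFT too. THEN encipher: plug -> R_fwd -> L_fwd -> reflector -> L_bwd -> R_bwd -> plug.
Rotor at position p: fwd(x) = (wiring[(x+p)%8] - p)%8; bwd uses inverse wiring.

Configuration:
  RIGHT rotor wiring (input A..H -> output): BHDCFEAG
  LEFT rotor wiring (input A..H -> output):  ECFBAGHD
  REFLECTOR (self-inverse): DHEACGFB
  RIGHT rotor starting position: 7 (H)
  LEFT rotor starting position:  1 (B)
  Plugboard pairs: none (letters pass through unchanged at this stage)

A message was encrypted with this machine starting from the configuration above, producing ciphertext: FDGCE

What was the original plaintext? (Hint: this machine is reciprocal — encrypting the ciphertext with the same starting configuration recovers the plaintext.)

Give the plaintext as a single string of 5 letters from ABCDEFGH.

Char 1 ('F'): step: R->0, L->2 (L advanced); F->plug->F->R->E->L->F->refl->G->L'->C->R'->D->plug->D
Char 2 ('D'): step: R->1, L=2; D->plug->D->R->E->L->F->refl->G->L'->C->R'->B->plug->B
Char 3 ('G'): step: R->2, L=2; G->plug->G->R->H->L->A->refl->D->L'->A->R'->B->plug->B
Char 4 ('C'): step: R->3, L=2; C->plug->C->R->B->L->H->refl->B->L'->F->R'->D->plug->D
Char 5 ('E'): step: R->4, L=2; E->plug->E->R->F->L->B->refl->H->L'->B->R'->A->plug->A

Answer: DBBDA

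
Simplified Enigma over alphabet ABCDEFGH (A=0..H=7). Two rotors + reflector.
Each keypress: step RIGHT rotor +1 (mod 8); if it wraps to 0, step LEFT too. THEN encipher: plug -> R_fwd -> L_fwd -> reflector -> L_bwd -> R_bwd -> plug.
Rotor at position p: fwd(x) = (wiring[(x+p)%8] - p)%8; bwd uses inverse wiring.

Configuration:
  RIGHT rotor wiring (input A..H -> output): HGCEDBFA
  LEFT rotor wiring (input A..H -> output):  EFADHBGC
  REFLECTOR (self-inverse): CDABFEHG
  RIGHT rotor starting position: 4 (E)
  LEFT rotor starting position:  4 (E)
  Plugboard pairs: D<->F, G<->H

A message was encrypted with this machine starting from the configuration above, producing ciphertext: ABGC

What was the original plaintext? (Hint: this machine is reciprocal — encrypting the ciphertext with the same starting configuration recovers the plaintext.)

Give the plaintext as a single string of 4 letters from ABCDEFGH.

Answer: FEAG

Derivation:
Char 1 ('A'): step: R->5, L=4; A->plug->A->R->E->L->A->refl->C->L'->C->R'->D->plug->F
Char 2 ('B'): step: R->6, L=4; B->plug->B->R->C->L->C->refl->A->L'->E->R'->E->plug->E
Char 3 ('G'): step: R->7, L=4; G->plug->H->R->G->L->E->refl->F->L'->B->R'->A->plug->A
Char 4 ('C'): step: R->0, L->5 (L advanced); C->plug->C->R->C->L->F->refl->E->L'->A->R'->H->plug->G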